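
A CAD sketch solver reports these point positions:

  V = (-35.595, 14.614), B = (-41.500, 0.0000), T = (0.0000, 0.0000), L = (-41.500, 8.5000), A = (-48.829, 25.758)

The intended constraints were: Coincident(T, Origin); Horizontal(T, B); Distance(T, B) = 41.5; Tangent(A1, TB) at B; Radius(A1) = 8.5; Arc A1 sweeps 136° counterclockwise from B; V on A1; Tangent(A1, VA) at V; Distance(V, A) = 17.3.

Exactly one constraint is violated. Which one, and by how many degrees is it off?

Tangent(A1, VA) at V — off by 3.90°.

T = (0.00, 0.00) ✓; T.y = 0.00, B.y = 0.00 ✓; |TB| = 41.50 ✓; ∠(LB, BT) = 90.00° ✓; |LB| = 8.500 ✓; bearing(L→V) − bearing(L→B) = 136.0° ✓; |LV| = 8.500 ✓; ∠(LV, VA) = 86.10° ✗; |VA| = 17.30 ✓.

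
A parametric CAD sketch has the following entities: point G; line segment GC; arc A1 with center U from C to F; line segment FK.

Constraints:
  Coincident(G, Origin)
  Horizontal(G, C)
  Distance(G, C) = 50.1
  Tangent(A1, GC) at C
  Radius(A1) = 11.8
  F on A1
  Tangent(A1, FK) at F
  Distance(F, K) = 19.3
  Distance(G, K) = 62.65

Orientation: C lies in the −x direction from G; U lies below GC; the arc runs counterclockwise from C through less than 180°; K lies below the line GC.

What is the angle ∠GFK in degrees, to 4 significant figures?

79.99°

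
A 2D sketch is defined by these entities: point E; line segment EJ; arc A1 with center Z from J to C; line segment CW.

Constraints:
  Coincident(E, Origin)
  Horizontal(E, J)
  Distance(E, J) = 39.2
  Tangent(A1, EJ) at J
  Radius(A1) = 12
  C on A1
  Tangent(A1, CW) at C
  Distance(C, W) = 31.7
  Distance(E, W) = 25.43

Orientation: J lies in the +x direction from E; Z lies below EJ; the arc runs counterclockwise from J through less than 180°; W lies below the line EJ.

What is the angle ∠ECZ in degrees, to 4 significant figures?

137.6°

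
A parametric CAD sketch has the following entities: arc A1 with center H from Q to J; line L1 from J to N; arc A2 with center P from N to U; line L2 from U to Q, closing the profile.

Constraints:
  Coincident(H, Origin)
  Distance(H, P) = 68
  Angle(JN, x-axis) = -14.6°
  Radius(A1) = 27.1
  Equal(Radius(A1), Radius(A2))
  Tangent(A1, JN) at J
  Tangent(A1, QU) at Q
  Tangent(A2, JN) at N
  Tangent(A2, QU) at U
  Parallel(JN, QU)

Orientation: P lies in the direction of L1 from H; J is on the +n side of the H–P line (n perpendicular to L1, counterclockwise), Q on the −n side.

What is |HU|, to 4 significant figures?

73.20

The slot axis is L1's direction at -14.6°, so u = (cos -14.6°, sin -14.6°) = (0.9677, -0.2521) and n = (−sin -14.6°, cos -14.6°) = (0.2521, 0.9677). H is at the origin and P lies 68.0 along u from H, so P = 68.0·u = (65.80, -17.14). Tangency of A1 to both parallel lines with radius 27.1 puts J and Q at H ± 27.1·n: J = (6.831, 26.22), Q = (-6.831, -26.22). Equal radii place N and U the same way about P: N = P + 27.1·n = (72.64, 9.084), U = P − 27.1·n = (58.97, -43.37). Then |HU| = |U − H| = 73.20.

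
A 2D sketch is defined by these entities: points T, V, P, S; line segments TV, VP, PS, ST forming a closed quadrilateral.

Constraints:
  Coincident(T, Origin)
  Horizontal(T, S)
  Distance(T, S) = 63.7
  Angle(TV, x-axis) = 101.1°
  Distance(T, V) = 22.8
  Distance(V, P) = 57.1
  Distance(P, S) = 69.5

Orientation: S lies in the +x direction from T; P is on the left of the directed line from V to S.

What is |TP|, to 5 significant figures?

72.588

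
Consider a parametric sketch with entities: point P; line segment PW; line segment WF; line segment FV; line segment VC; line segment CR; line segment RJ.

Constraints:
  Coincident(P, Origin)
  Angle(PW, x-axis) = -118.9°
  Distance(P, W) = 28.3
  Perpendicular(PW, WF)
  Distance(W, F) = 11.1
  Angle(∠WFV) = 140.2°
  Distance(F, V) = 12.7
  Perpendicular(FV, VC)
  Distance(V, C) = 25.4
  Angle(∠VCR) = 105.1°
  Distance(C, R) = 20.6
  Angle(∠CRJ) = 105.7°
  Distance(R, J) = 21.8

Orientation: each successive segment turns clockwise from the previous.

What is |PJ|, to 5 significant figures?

32.604

P is at the origin; PW runs at -118.9° with length 28.3, so W = (-13.677, -24.776). PW is perpendicular to WF, so WF runs at 151.10°; with |WF| = 11.1, F = (-23.395, -19.411). ∠WFV = 140.2° gives FV at 111.30° from the x-axis; with |FV| = 12.7, V = (-28.008, -7.5787). FV ⟂ VC, so VC runs at 21.300°; with |VC| = 25.4, C = (-4.3429, 1.6478). ∠VCR = 105.1° gives CR at -53.600° from the x-axis; with |CR| = 20.6, R = (7.8815, -14.933). ∠CRJ = 105.7° gives RJ at -127.90° from the x-axis; with |RJ| = 21.8, J = (-5.5099, -32.135). Then |PJ| = |J − P| = 32.604.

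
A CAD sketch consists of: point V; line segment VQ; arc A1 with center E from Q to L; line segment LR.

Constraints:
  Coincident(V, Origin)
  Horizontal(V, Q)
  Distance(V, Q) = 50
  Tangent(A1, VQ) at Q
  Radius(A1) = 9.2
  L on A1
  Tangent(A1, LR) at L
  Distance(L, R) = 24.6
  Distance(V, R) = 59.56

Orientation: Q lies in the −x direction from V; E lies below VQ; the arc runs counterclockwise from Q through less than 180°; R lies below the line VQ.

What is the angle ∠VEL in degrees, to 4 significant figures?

165.4°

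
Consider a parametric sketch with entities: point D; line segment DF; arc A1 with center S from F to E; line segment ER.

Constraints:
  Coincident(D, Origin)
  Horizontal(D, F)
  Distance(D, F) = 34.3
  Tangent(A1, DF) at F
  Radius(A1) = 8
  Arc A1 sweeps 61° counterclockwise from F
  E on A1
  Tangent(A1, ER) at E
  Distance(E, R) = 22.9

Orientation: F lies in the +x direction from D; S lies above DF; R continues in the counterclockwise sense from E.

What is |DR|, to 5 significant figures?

57.697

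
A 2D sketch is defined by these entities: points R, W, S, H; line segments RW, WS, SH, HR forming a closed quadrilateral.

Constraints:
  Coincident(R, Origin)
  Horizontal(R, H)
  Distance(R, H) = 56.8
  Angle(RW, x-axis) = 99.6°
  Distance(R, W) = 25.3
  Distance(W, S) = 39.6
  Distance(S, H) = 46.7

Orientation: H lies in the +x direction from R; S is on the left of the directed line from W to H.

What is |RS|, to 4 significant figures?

51.41

R is at the origin; RH is horizontal with |RH| = 56.8 and H in +x, so H = (56.8, 0). RW runs at 99.6° with |RW| = 25.3, so W = (-4.219, 24.95). S is determined by |WS| = 39.6 and |SH| = 46.7 together: it lies at the intersection of circle(W, 39.6) and circle(H, 46.7). With |WH| = 65.92, the foot of the radical line on WH is 28.31 from W and the perpendicular offset is √(39.6² − 28.31²) = 27.69. Taking the left-of-WH solution: S = (32.47, 39.86).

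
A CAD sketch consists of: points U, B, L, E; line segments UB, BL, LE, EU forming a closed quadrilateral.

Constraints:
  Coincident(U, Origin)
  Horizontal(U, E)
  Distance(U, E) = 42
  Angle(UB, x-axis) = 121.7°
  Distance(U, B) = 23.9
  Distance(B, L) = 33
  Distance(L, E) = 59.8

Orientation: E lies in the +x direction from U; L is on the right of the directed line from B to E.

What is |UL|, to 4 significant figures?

20.65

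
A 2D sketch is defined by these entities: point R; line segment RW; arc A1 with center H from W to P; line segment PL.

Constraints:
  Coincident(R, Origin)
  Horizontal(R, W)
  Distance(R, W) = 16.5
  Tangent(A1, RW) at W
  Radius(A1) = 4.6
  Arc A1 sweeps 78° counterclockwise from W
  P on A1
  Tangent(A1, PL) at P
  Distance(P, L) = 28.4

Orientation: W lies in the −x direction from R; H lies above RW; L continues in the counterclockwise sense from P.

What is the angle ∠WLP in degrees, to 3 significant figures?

6.32°

R is at the origin; RW is horizontal with |RW| = 16.5 and W on the −x side, so W = (-16.5, 0.00). The tangent condition forces HW to be normal to RW, so H = W + (0, 4.6) = (-16.5, 4.60). On A1, W sits at bearing -90° from H; a 78° counterclockwise sweep puts P at bearing -12°, so P = H + 4.6·(cos -12°, sin -12°) = (-12.0, 3.64). Tangency of A1 to PL means the radius HP is perpendicular to PL, so PL runs along (−sin -12°, cos -12°); with |PL| = 28.4, L = (-6.10, 31.4). Then cos ∠WLP = LW·LP / (|LW||LP|), giving 6.32°.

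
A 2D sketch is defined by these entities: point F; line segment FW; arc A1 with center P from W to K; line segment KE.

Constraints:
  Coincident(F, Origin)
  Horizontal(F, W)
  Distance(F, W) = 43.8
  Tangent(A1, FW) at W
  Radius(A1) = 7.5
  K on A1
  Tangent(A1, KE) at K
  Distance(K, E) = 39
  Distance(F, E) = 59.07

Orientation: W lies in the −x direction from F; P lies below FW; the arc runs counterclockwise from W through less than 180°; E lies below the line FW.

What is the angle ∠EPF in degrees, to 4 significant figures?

88.98°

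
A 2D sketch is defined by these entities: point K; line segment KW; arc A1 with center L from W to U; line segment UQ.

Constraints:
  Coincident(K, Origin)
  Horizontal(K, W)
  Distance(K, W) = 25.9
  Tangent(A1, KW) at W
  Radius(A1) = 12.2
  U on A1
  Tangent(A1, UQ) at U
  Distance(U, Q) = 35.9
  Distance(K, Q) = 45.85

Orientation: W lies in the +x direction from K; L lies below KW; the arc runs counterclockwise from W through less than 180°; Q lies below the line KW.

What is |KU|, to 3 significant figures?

17.1

Checks: |LU| = 12.20 ✓; ∠(LU, UQ) = 90.00° ✓; |UQ| = 35.90 ✓; |KQ| = 45.85 ✓.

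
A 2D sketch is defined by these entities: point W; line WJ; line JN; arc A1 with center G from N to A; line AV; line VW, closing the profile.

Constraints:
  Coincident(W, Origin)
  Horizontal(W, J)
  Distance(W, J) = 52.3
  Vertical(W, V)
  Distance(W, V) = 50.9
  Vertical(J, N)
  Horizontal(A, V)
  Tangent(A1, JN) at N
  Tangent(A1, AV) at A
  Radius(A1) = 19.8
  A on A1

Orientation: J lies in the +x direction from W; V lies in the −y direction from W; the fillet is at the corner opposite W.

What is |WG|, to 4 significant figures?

44.98

WV is vertical with |WV| = 50.9 and V on the −y side, so V = (0.000, -50.90). The virtual corner opposite W is at (52.30, -50.90). The tangent condition forces GN to be normal to JN and since A1 is tangent to AV there, GA ⟂ AV, with radius 19.8, so the center G sits 19.8 in from both sides at G = (32.50, -31.10). Then |WG| = |G − W| = 44.98.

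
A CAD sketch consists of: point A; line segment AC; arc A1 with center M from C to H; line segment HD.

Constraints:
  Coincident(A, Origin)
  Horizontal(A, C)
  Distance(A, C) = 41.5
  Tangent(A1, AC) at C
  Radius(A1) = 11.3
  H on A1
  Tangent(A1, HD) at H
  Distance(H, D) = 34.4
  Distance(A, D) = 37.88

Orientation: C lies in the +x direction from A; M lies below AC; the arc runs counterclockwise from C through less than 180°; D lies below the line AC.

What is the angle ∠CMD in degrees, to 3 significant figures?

131°

Checks: A.y = 0.00, C.y = 0.00 ✓; |AC| = 41.50 ✓; |MH| = 11.30 ✓; ∠(MH, HD) = 90.00° ✓; |HD| = 34.40 ✓; |AD| = 37.88 ✓.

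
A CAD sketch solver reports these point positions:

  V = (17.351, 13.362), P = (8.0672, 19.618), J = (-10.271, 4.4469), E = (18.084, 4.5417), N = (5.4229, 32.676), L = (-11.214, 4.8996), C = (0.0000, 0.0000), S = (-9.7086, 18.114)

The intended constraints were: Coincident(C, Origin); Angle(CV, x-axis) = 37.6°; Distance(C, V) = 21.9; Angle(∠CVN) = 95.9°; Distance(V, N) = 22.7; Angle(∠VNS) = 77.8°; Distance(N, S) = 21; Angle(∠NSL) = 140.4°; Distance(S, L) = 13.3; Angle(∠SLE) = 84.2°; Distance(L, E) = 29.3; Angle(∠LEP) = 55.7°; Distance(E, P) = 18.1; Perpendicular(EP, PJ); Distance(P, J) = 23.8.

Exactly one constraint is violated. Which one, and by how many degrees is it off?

Perpendicular(EP, PJ) — off by 6.00°.

C = (0.00, 0.00) ✓; CV at 37.60° ✓; |CV| = 21.90 ✓; ∠CVN = 95.90° ✓; |VN| = 22.70 ✓; ∠VNS = 77.80° ✓; |NS| = 21.00 ✓; ∠NSL = 140.4° ✓; |SL| = 13.30 ✓; ∠SLE = 84.20° ✓; |LE| = 29.30 ✓; ∠LEP = 55.70° ✓; |EP| = 18.10 ✓; ∠(EP, PJ) = 96.00° ✗; |PJ| = 23.80 ✓.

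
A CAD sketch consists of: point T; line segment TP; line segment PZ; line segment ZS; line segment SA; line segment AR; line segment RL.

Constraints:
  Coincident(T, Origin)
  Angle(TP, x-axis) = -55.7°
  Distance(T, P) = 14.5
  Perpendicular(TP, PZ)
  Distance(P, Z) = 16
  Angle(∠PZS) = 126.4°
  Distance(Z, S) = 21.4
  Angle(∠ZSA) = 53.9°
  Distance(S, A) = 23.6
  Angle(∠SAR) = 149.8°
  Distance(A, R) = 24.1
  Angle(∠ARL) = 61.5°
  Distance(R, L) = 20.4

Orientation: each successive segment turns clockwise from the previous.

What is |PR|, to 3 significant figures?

16.7

T is at the origin; TP runs at -55.7° with length 14.5, so P = (8.17, -12.0). TP ⟂ PZ, so PZ runs at -146°; with |PZ| = 16.0, Z = (-5.05, -21.0). ∠PZS = 126.4° gives ZS at 161° from the x-axis; with |ZS| = 21.4, S = (-25.2, -13.9). ∠ZSA = 53.9° gives SA at 34.6° from the x-axis; with |SA| = 23.6, A = (-5.82, -0.521). ∠SAR = 149.8° gives AR at 4.40° from the x-axis; with |AR| = 24.1, R = (18.2, 1.33). Then |PR| = |R − P| = 16.7.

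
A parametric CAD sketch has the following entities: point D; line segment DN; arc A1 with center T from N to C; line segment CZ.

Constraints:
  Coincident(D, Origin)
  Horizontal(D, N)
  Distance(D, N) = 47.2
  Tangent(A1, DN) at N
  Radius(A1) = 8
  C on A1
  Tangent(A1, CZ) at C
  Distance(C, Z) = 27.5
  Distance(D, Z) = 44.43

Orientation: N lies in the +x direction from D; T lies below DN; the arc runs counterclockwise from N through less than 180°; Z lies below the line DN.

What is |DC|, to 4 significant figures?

39.97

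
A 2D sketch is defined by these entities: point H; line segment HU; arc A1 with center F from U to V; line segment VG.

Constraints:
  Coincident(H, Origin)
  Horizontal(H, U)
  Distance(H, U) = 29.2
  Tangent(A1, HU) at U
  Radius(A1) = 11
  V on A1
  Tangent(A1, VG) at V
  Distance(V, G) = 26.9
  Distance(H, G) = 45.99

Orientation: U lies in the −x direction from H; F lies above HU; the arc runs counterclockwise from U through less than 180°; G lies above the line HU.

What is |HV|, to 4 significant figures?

22.59

Checks: |FV| = 11.00 ✓; ∠(FV, VG) = 90.00° ✓; |VG| = 26.90 ✓; |HG| = 45.99 ✓.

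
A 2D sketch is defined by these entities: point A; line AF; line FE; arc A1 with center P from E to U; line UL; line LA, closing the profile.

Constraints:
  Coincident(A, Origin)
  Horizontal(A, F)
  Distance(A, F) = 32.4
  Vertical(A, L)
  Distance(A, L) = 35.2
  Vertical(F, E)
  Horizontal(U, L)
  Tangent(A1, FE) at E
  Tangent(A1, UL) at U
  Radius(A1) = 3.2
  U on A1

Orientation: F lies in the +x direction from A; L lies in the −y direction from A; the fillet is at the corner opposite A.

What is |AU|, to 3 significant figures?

45.7

A is at the origin; A and F share the same y with |AF| = 32.4 and F on the +x side, so F = (32.4, 0.00). AL is vertical with |AL| = 35.2 and L on the −y side, so L = (0.00, -35.2). The virtual corner opposite A is at (32.4, -35.2). The tangent condition forces PE to be normal to FE and the tangent condition forces PU to be normal to UL, with radius 3.2, so the center P sits 3.2 in from both sides at P = (29.2, -32.0). That places the tangent points at E = (32.4, -32.0) on FE and U = (29.2, -35.2) on UL. Then |AU| = |U − A| = 45.7.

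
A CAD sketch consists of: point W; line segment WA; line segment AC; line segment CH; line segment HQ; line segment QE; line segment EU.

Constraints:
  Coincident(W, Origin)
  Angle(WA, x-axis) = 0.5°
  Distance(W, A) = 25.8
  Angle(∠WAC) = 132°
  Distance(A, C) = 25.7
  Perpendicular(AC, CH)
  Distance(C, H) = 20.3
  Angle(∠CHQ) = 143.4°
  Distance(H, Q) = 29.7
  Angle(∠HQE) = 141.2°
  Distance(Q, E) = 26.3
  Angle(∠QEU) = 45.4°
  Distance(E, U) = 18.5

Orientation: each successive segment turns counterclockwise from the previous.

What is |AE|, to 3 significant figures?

53.7

W is at the origin; WA runs at 0.5° with length 25.8, so A = (25.8, 0.225). ∠WAC = 132.0° gives AC at 48.5° from the x-axis; with |AC| = 25.7, C = (42.8, 19.5). The perpendicularity gives CH at right angles to AC, so CH runs at 138°; with |CH| = 20.3, H = (27.6, 32.9). ∠CHQ = 143.4° gives HQ at 175° from the x-axis; with |HQ| = 29.7, Q = (-1.97, 35.5). ∠HQE = 141.2° gives QE at -146° from the x-axis; with |QE| = 26.3, E = (-23.8, 20.8). Then |AE| = |E − A| = 53.7.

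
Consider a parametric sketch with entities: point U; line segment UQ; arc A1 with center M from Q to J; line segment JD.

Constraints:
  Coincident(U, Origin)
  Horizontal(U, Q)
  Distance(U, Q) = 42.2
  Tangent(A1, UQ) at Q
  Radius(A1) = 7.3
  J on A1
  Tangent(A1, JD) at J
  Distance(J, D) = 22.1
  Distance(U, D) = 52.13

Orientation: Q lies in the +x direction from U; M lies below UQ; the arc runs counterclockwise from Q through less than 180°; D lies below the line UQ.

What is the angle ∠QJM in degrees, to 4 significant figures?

35.83°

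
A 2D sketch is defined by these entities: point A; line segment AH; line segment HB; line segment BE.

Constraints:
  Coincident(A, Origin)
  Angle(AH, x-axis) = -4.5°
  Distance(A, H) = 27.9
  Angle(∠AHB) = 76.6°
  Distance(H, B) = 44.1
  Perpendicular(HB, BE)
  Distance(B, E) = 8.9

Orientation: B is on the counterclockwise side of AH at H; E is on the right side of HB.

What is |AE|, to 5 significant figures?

52.108

∠AHB = 76.6°, so HB runs at -4.5° + (180° − 76.6°) = 98.900° from the x-axis; with |HB| = 44.1, B = H + 44.1·(cos 98.900°, sin 98.900°) = (20.991, 41.380). The perpendicularity gives BE at right angles to HB; with |BE| = 8.9 on the right of HB, E = B + 8.9·(0.98796, 0.15471) = (29.784, 42.757). Then |AE| = |E − A| = 52.108.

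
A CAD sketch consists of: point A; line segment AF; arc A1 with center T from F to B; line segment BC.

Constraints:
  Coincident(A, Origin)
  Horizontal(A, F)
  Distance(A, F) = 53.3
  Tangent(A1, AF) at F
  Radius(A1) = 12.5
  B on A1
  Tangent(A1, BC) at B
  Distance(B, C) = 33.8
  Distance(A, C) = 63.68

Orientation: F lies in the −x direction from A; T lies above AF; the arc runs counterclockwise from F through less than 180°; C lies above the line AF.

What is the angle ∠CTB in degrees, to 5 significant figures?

69.704°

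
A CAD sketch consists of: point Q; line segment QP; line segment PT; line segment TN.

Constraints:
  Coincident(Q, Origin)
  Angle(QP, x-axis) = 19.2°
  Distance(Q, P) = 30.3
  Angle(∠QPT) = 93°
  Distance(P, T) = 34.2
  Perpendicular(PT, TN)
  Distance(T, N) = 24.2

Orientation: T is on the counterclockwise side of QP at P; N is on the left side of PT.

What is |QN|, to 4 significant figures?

36.30

Q is at the origin; QP runs at 19.2° with length 30.3, so P = 30.3·(cos 19.2°, sin 19.2°) = (28.61, 9.965). ∠QPT = 93.0°, so PT runs at 19.2° + (180° − 93.0°) = 106.2° from the x-axis; with |PT| = 34.2, T = P + 34.2·(cos 106.2°, sin 106.2°) = (19.07, 42.81). PT ⟂ TN; with |TN| = 24.2 on the left of PT, N = T + 24.2·(-0.9603, -0.2790) = (-4.166, 36.06). Then |QN| = |N − Q| = 36.30.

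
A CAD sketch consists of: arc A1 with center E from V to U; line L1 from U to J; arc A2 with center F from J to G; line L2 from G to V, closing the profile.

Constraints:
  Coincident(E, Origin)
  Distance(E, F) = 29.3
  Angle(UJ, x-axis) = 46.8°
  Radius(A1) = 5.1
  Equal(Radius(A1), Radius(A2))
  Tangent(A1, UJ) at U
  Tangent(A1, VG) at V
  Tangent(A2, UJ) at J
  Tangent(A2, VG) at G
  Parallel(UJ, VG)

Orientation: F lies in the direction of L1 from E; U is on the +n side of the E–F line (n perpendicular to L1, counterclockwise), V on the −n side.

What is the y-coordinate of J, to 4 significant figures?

24.85

The slot axis is L1's direction at 46.8°, so u = (cos 46.8°, sin 46.8°) = (0.6845, 0.7290) and n = (−sin 46.8°, cos 46.8°) = (-0.7290, 0.6845). E is at the origin and F lies 29.3 along u from E, so F = 29.3·u = (20.06, 21.36). Tangency of A1 to both parallel lines with radius 5.1 puts U and V at E ± 5.1·n: U = (-3.718, 3.491), V = (3.718, -3.491). Equal radii place J and G the same way about F: J = F + 5.1·n = (16.34, 24.85), G = F − 5.1·n = (23.77, 17.87). So J.y = 24.85.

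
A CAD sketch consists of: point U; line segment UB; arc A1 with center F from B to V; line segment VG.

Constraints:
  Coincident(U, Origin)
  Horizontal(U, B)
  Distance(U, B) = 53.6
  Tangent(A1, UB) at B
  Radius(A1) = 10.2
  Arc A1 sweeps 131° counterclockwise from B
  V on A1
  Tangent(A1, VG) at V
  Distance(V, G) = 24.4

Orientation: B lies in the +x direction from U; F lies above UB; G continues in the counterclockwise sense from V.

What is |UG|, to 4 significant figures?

57.43

U is at the origin; U and B share the same y with |UB| = 53.6 and B on the +x side, so B = (53.60, 0.000). A1 meets UB tangentially, so FB is at right angles to UB, so F = B + (0, 10.2) = (53.60, 10.20). On A1, B sits at bearing -90° from F; a 131° counterclockwise sweep puts V at bearing 41°, so V = F + 10.2·(cos 41°, sin 41°) = (61.30, 16.89). The tangent condition forces FV to be normal to VG, so VG runs along (−sin 41°, cos 41°); with |VG| = 24.4, G = (45.29, 35.31). Then |UG| = |G − U| = 57.43.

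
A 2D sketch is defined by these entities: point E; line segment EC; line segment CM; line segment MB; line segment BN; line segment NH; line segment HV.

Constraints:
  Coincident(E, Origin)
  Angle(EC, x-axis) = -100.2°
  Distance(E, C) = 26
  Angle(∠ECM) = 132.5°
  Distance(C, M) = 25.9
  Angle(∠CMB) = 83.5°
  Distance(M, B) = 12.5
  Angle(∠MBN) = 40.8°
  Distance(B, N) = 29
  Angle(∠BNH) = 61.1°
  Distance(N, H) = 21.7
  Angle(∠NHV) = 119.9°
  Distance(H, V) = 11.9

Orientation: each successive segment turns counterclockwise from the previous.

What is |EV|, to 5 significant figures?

58.882

E is at the origin; EC runs at -100.2° with length 26.0, so C = (-4.6042, -25.589). ∠ECM = 132.5° gives CM at -52.700° from the x-axis; with |CM| = 25.9, M = (11.091, -46.192). ∠CMB = 83.5° gives MB at 43.800° from the x-axis; with |MB| = 12.5, B = (20.113, -37.540). ∠MBN = 40.8° gives BN at -177.00° from the x-axis; with |BN| = 29.0, N = (-8.8474, -39.058). ∠BNH = 61.1° gives NH at -58.100° from the x-axis; with |NH| = 21.7, H = (2.6198, -57.480). ∠NHV = 119.9° gives HV at 2.0000° from the x-axis; with |HV| = 11.9, V = (14.513, -57.065). Then |EV| = |V − E| = 58.882.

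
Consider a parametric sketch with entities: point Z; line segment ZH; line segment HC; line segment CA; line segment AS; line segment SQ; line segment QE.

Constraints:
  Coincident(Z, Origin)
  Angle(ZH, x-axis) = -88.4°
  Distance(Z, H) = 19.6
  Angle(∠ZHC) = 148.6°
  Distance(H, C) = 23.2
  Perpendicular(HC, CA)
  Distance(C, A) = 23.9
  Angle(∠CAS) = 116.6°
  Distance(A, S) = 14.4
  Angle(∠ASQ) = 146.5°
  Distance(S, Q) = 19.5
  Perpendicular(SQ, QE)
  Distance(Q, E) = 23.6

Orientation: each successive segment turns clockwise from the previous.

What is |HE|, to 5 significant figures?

7.7053

Z is at the origin; ZH runs at -88.4° with length 19.6, so H = (0.54726, -19.592). ∠ZHC = 148.6° gives HC at -119.80° from the x-axis; with |HC| = 23.2, C = (-10.983, -39.725). HC is perpendicular to CA, so CA runs at 150.20°; with |CA| = 23.9, A = (-31.722, -27.847). ∠CAS = 116.6° gives AS at 86.800° from the x-axis; with |AS| = 14.4, S = (-30.918, -13.469). ∠ASQ = 146.5° gives SQ at 53.300° from the x-axis; with |SQ| = 19.5, Q = (-19.265, 2.1653). The perpendicularity gives QE at right angles to SQ, so QE runs at -36.700°; with |QE| = 23.6, E = (-0.34270, -11.939). Then |HE| = |E − H| = 7.7053.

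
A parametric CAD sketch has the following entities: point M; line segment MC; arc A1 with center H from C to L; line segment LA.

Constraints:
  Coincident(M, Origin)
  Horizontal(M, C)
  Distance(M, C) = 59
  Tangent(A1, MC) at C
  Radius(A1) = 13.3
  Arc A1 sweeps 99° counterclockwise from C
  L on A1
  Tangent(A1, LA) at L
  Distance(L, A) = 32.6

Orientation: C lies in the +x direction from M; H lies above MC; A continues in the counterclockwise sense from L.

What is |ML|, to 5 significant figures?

73.758

M is at the origin; MC is horizontal with |MC| = 59.0 and C on the +x side, so C = (59.000, 0.0000). A1 meets MC tangentially, so HC is at right angles to MC, so H = C + (0, 13.3) = (59.000, 13.300). On A1, C sits at bearing -90° from H; a 99° counterclockwise sweep puts L at bearing 9°, so L = H + 13.3·(cos 9°, sin 9°) = (72.136, 15.381). Then |ML| = |L − M| = 73.758.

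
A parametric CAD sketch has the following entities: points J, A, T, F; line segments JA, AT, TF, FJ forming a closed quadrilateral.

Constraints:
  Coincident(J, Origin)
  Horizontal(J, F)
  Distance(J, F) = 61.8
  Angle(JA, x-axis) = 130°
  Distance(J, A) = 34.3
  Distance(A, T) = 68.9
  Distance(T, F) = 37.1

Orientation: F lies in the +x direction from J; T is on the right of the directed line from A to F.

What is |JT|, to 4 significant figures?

35.42

Checks: |AT| = 68.90 ✓; |TF| = 37.10 ✓.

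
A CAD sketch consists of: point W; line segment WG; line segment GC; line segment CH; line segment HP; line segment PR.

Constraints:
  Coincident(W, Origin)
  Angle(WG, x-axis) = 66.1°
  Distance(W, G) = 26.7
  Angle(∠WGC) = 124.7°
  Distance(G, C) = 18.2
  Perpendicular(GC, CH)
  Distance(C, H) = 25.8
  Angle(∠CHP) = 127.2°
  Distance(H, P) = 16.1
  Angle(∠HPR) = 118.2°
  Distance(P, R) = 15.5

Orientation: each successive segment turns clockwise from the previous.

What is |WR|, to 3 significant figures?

9.64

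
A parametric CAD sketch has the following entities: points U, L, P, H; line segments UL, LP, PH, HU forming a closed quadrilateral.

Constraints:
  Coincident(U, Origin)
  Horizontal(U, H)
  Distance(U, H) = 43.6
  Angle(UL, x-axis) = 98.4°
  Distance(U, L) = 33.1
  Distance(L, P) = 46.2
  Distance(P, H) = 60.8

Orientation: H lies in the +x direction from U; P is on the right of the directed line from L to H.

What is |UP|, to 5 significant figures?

20.043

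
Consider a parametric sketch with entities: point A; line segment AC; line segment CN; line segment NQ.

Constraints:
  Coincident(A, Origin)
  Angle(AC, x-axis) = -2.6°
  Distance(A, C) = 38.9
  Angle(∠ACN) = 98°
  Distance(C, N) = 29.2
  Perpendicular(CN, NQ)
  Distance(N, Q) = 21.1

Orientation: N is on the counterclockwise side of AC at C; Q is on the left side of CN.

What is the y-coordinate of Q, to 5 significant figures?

30.818

A is at the origin; AC runs at -2.6° with length 38.9, so C = 38.9·(cos -2.6°, sin -2.6°) = (38.860, -1.7646). ∠ACN = 98.0°, so CN runs at -2.6° + (180° − 98.0°) = 79.400° from the x-axis; with |CN| = 29.2, N = C + 29.2·(cos 79.400°, sin 79.400°) = (44.231, 26.937). CN is perpendicular to NQ; with |NQ| = 21.1 on the left of CN, Q = N + 21.1·(-0.98294, 0.18395) = (23.491, 30.818). So Q.y = 30.818.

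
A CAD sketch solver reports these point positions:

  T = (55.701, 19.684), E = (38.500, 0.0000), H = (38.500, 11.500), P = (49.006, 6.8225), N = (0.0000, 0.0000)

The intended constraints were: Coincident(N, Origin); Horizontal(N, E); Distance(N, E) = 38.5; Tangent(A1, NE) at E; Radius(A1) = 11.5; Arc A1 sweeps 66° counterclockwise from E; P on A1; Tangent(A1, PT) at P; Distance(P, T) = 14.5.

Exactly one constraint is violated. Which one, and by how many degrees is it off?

Tangent(A1, PT) at P — off by 3.50°.

N = (0.00, 0.00) ✓; N.y = 0.00, E.y = 0.00 ✓; |NE| = 38.50 ✓; ∠(HE, EN) = 90.00° ✓; |HE| = 11.50 ✓; bearing(H→P) − bearing(H→E) = 66.00° ✓; |HP| = 11.50 ✓; ∠(HP, PT) = 93.50° ✗; |PT| = 14.50 ✓.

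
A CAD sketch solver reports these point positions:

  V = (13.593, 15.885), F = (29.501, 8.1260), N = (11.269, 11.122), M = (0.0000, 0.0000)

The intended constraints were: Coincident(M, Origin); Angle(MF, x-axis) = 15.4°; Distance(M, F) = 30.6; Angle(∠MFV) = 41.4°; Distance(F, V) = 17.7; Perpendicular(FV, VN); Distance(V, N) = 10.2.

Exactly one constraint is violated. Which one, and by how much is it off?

Distance(V, N) = 10.2 — off by 4.90.

M = (0.00, 0.00) ✓; MF at 15.40° ✓; |MF| = 30.60 ✓; ∠MFV = 41.40° ✓; |FV| = 17.70 ✓; ∠(FV, VN) = 89.99° ✓; |VN| = 5.300 ✗.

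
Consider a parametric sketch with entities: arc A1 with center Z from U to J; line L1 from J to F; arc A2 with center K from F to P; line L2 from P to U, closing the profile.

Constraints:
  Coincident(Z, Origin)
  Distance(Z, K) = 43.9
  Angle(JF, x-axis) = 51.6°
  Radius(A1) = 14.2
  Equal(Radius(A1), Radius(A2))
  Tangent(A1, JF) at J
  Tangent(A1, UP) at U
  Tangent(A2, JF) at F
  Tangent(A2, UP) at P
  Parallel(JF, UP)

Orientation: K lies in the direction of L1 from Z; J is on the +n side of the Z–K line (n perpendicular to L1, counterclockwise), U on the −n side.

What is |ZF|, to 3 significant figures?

46.1

The slot axis is L1's direction at 51.6°, so u = (cos 51.6°, sin 51.6°) = (0.621, 0.784) and n = (−sin 51.6°, cos 51.6°) = (-0.784, 0.621). Z is at the origin and K lies 43.9 along u from Z, so K = 43.9·u = (27.3, 34.4). Tangency of A1 to both parallel lines with radius 14.2 puts J and U at Z ± 14.2·n: J = (-11.1, 8.82), U = (11.1, -8.82). Equal radii place F and P the same way about K: F = K + 14.2·n = (16.1, 43.2), P = K − 14.2·n = (38.4, 25.6). Then |ZF| = |F − Z| = 46.1.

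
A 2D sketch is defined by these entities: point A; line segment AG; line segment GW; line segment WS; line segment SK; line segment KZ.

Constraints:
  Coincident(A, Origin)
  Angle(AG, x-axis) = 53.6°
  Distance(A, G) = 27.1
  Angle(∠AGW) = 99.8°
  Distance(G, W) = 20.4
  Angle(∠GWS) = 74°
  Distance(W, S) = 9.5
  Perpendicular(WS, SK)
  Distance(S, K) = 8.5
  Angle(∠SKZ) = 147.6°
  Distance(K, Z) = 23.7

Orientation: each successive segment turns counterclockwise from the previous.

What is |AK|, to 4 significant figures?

24.47

A is at the origin; AG runs at 53.6° with length 27.1, so G = (16.08, 21.81). ∠AGW = 99.8° gives GW at 133.8° from the x-axis; with |GW| = 20.4, W = (1.962, 36.54). ∠GWS = 74.0° gives WS at -120.2° from the x-axis; with |WS| = 9.5, S = (-2.817, 28.33). WS is perpendicular to SK, so SK runs at -30.20°; with |SK| = 8.5, K = (4.530, 24.05). Then |AK| = |K − A| = 24.47.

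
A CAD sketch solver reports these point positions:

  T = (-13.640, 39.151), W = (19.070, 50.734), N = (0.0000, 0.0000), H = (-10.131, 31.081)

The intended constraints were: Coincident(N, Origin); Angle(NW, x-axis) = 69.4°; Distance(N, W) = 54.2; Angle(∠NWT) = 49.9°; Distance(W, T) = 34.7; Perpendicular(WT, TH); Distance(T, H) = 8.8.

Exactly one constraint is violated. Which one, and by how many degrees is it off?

Perpendicular(WT, TH) — off by 4.00°.

N = (0.00, 0.00) ✓; NW at 69.40° ✓; |NW| = 54.20 ✓; ∠NWT = 49.90° ✓; |WT| = 34.70 ✓; ∠(WT, TH) = 94.00° ✗; |TH| = 8.800 ✓.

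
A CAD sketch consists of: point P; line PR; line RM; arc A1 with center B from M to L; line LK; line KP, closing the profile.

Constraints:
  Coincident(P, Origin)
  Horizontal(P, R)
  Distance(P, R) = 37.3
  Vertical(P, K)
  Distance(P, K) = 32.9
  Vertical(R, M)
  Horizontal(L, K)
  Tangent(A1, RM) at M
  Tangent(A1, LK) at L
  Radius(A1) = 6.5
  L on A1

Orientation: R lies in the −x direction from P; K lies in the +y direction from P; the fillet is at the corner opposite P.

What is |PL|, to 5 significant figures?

45.067

P is at the origin; P and R share the same y with |PR| = 37.3 and R on the −x side, so R = (-37.300, 0.0000). P and K share the same x with |PK| = 32.9 and K on the +y side, so K = (0.0000, 32.900). The virtual corner opposite P is at (-37.300, 32.900). The tangent condition forces BM to be normal to RM and tangency of A1 to LK means the radius BL is perpendicular to LK, with radius 6.5, so the center B sits 6.5 in from both sides at B = (-30.800, 26.400). That places the tangent points at M = (-37.300, 26.400) on RM and L = (-30.800, 32.900) on LK. Then |PL| = |L − P| = 45.067.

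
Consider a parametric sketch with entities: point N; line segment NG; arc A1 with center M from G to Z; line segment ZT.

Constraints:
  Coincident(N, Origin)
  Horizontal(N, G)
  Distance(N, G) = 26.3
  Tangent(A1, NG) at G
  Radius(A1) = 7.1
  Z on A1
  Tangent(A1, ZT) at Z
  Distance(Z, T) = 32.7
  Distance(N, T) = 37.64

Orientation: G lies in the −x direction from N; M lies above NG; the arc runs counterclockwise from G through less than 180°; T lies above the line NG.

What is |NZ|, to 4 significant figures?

20.15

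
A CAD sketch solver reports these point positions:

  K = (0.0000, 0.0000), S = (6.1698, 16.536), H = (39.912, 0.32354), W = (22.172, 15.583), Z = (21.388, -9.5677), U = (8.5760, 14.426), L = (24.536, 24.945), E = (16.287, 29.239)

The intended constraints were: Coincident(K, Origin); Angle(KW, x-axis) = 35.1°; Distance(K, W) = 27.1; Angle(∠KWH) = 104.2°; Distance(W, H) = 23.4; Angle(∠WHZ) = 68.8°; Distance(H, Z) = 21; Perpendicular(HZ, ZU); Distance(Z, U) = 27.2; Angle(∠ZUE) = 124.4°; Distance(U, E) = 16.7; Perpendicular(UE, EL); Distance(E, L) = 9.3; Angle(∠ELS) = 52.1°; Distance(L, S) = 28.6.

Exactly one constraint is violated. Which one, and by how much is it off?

Distance(L, S) = 28.6 — off by 8.40.

K = (0.00, 0.00) ✓; KW at 35.10° ✓; |KW| = 27.10 ✓; ∠KWH = 104.2° ✓; |WH| = 23.40 ✓; ∠WHZ = 68.80° ✓; |HZ| = 21.00 ✓; ∠(HZ, ZU) = 90.00° ✓; |ZU| = 27.20 ✓; ∠ZUE = 124.4° ✓; |UE| = 16.70 ✓; ∠(UE, EL) = 90.00° ✓; |EL| = 9.300 ✓; ∠ELS = 52.10° ✓; |LS| = 20.20 ✗.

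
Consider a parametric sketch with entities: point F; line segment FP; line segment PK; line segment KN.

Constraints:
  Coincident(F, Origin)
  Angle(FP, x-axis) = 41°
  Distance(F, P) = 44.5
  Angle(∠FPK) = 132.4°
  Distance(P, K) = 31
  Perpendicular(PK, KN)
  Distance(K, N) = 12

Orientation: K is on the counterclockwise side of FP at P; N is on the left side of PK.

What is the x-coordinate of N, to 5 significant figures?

22.346

F is at the origin; FP runs at 41.0° with length 44.5, so P = 44.5·(cos 41.0°, sin 41.0°) = (33.585, 29.195). ∠FPK = 132.4°, so PK runs at 41.0° + (180° − 132.4°) = 88.600° from the x-axis; with |PK| = 31.0, K = P + 31.0·(cos 88.600°, sin 88.600°) = (34.342, 60.185). The perpendicularity gives KN at right angles to PK; with |KN| = 12.0 on the left of PK, N = K + 12.0·(-0.99970, 0.024432) = (22.346, 60.479). So N.x = 22.346.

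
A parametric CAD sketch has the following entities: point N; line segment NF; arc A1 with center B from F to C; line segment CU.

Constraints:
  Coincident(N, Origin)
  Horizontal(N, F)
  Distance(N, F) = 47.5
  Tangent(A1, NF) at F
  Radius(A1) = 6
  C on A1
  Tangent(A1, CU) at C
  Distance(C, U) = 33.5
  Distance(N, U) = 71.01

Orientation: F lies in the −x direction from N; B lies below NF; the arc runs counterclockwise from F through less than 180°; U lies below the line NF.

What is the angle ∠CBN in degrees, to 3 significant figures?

161°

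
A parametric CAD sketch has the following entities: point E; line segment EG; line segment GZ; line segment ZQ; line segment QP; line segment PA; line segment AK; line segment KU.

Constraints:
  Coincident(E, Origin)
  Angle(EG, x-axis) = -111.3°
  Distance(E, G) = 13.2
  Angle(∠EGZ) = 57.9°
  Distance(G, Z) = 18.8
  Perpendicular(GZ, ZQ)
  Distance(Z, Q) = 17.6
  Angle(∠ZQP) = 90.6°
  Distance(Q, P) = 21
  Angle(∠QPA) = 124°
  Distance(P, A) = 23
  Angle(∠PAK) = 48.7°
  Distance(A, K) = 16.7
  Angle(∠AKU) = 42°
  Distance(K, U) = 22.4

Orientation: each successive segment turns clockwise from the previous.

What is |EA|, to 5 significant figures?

25.441

E is at the origin; EG runs at -111.3° with length 13.2, so G = (-4.7949, -12.298). ∠EGZ = 57.9° gives GZ at 126.60° from the x-axis; with |GZ| = 18.8, Z = (-16.004, 2.7946). The perpendicularity gives ZQ at right angles to GZ, so ZQ runs at 36.600°; with |ZQ| = 17.6, Q = (-1.8744, 13.288). ∠ZQP = 90.6° gives QP at -52.800° from the x-axis; with |QP| = 21.0, P = (10.822, -3.4389). ∠QPA = 124.0° gives PA at -108.80° from the x-axis; with |PA| = 23.0, A = (3.4101, -25.212). Then |EA| = |A − E| = 25.441.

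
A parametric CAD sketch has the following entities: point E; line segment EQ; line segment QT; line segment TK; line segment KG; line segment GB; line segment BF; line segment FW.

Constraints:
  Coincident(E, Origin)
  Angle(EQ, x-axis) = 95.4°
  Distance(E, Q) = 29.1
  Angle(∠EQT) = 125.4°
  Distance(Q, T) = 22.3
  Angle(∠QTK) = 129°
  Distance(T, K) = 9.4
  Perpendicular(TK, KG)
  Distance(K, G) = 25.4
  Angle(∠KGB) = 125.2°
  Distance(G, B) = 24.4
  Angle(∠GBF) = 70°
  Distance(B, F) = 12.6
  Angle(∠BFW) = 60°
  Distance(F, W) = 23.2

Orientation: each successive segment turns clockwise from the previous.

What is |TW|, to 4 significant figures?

34.32

E is at the origin; EQ runs at 95.4° with length 29.1, so Q = (-2.739, 28.97). ∠EQT = 125.4° gives QT at 40.80° from the x-axis; with |QT| = 22.3, T = (14.14, 43.54). ∠QTK = 129.0° gives TK at -10.20° from the x-axis; with |TK| = 9.4, K = (23.39, 41.88). TK ⟂ KG, so KG runs at -100.2°; with |KG| = 25.4, G = (18.90, 16.88). ∠KGB = 125.2° gives GB at -155.0° from the x-axis; with |GB| = 24.4, B = (-3.218, 6.567). ∠GBF = 70.0° gives BF at 95.00° from the x-axis; with |BF| = 12.6, F = (-4.316, 19.12). ∠BFW = 60.0° gives FW at -25.00° from the x-axis; with |FW| = 23.2, W = (16.71, 9.314). Then |TW| = |W − T| = 34.32.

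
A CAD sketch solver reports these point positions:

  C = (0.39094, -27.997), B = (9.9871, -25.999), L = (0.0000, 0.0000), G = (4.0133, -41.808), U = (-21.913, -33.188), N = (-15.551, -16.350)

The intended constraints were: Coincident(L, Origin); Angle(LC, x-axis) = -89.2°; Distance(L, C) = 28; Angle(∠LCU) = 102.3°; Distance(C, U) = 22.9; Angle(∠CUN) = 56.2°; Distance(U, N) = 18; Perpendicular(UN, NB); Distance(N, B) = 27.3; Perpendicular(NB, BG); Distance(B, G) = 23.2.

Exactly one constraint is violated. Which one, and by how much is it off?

Distance(B, G) = 23.2 — off by 6.30.

L = (0.00, 0.00) ✓; LC at -89.20° ✓; |LC| = 28.00 ✓; ∠LCU = 102.3° ✓; |CU| = 22.90 ✓; ∠CUN = 56.20° ✓; |UN| = 18.00 ✓; ∠(UN, NB) = 90.00° ✓; |NB| = 27.30 ✓; ∠(NB, BG) = 90.00° ✓; |BG| = 16.90 ✗.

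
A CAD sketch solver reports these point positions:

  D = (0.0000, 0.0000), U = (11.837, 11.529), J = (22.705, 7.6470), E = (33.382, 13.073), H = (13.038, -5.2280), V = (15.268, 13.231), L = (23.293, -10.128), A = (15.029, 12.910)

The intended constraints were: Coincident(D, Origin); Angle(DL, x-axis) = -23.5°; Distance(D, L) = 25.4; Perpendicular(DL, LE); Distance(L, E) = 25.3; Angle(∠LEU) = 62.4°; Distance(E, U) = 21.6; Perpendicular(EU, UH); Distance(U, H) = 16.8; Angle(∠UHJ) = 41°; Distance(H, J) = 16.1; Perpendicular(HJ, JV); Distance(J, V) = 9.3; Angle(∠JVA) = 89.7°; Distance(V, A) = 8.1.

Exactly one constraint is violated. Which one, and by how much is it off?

Distance(V, A) = 8.1 — off by 7.70.

D = (0.00, 0.00) ✓; DL at -23.50° ✓; |DL| = 25.40 ✓; ∠(DL, LE) = 90.00° ✓; |LE| = 25.30 ✓; ∠LEU = 62.40° ✓; |EU| = 21.60 ✓; ∠(EU, UH) = 90.00° ✓; |UH| = 16.80 ✓; ∠UHJ = 41.00° ✓; |HJ| = 16.10 ✓; ∠(HJ, JV) = 90.00° ✓; |JV| = 9.300 ✓; ∠JVA = 89.77° ✓; |VA| = 0.4002 ✗.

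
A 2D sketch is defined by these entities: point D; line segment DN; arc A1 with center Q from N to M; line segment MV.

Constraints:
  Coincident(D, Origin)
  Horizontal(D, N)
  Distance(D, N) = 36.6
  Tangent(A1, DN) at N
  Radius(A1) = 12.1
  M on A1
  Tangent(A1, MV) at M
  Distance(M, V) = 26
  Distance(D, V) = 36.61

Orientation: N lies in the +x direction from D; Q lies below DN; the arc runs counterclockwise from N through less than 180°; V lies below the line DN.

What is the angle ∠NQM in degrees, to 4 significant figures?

70.70°

D is at the origin; D and N share the same y with |DN| = 36.6 and N on the +x side, so N = (36.60, 0.000). Since A1 is tangent to DN there, QN ⟂ DN, so Q = N + (0, -12.1) = (36.60, -12.10). Since QM ⟂ MV (tangency), |QV| = √(12.1² + 26.0²) = 28.68 regardless of where M sits on A1. So V lies on both circle(D, 36.61) and circle(Q, 28.68); the below-DN intersection is V = (16.58, -32.64). M is the foot of the tangent from V: M = (25.18, -8.100).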